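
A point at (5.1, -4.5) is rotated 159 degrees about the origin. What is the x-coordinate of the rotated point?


x' = x*cos(theta) - y*sin(theta)
cos(159 deg) = -0.9336, sin(159 deg) = 0.3584
x' = 5.1 * -0.9336 - -4.5 * 0.3584
= -4.7613 - -1.6127
= -3.1486


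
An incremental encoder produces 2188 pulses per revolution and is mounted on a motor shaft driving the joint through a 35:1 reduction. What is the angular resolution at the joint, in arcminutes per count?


counts per rev = 2188
effective counts at joint = 2188 * 35 = 76580
resolution = 360*60 / 76580
= 0.2821 arcmin/count


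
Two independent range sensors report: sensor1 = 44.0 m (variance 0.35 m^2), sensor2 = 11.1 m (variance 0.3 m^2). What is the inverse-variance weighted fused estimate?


w1 = (1/var1) / (1/var1 + 1/var2)
   = 2.8571 / (2.8571 + 3.3333) = 0.4615
w2 = 1 - w1 = 0.5385
fused = w1*s1 + w2*s2 = 20.3077 + 5.9769
= 26.2846 m


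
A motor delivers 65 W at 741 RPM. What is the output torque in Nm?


omega = 741 * 2*pi/60 = 77.5973 rad/s
tau = P / omega = 65 / 77.5973
= 0.8377 Nm


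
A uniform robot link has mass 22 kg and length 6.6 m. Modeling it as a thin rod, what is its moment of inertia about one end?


I = (1/3) * m * L^2
= (1/3) * 22 * 6.6^2
= 0.333333 * 22 * 43.56
= 319.44 kg*m^2


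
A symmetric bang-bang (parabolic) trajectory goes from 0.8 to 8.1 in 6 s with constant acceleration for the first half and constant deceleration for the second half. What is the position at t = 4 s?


Symmetric rest-to-rest: each phase covers (pf-p0)/2 in time T/2. 0.5*a*(T/2)^2 = (pf-p0)/2 => a = 4*(pf-p0)/T^2
a = 4*(8.1-0.8)/6^2 = 0.8111
t = 4 is in the deceleration phase (t > T/2).
p = pf - 0.5*a*(T-t)^2 = 8.1 - 0.5*0.8111*2^2
= 6.4778


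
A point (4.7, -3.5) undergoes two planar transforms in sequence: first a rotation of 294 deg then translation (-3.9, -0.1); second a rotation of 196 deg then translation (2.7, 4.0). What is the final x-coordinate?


After transform 1:
x1 = cos(294)*4.7 - sin(294)*-3.5 + -3.9 = -5.1857
y1 = sin(294)*4.7 + cos(294)*-3.5 + -0.1 = -5.8172
After transform 2:
x2 = cos(196)*-5.1857 - sin(196)*-5.8172 + 2.7
= 6.0814


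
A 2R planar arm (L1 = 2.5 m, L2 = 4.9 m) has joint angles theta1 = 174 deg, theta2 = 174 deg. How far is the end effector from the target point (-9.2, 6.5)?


End effector via forward kinematics:
x = L1*cos(t1) + L2*cos(t1+t2) = 2.3066
y = L1*sin(t1) + L2*sin(t1+t2) = -0.7574
Distance to target:
d = sqrt((-9.2 - 2.3066)^2 + (6.5 - -0.7574)^2)
= sqrt(132.4023 + 52.6705)
= 13.6041 m


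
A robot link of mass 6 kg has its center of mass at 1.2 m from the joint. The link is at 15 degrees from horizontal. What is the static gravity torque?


tau = m*g*L*cos(angle)
= 6 * 9.81 * 1.2 * cos(15 deg)
= 6 * 9.81 * 1.2 * 0.9659
= 68.2253 Nm


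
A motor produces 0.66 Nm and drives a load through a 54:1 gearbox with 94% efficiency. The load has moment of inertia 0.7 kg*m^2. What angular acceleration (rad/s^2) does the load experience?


tau_out = tau_motor * N * eta
= 0.66 * 54 * 0.94 = 33.5016 Nm
alpha = tau_out / I = 33.5016 / 0.7
= 47.8594 rad/s^2


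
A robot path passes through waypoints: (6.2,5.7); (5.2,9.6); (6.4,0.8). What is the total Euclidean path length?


Segment lengths:
  seg1 = sqrt((-1.0)^2 + (3.9)^2) = 4.0262
  seg2 = sqrt((1.2)^2 + (-8.8)^2) = 8.8814
Total = 12.9076


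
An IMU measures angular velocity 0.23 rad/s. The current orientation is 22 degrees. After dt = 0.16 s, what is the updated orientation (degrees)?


delta_theta = w * dt = 0.23 * 0.16 = 0.0368 rad
= 2.1085 deg
theta_new = 22 + 2.1085 = 24.1085 deg


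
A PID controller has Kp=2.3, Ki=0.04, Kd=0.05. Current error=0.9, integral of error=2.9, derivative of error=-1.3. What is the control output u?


u = Kp*e + Ki*int(e) + Kd*de/dt
= 2.3*0.9 + 0.04*2.9 + 0.05*(-1.3)
= 2.07 + 0.116 + -0.065
= 2.121


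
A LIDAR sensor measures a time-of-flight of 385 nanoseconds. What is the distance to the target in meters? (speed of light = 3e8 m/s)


tof = 385 ns = 3.85e-07 s
dist = c * tof / 2
= 3e8 * 3.85e-07 / 2
= 57.75 m


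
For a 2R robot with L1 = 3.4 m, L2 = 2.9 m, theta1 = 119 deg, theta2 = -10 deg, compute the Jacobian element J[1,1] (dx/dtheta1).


J[1,1] = -L1*sin(t1) - L2*sin(t1+t2)
= -3.4*sin(119) - 2.9*sin(109)
= -5.7157


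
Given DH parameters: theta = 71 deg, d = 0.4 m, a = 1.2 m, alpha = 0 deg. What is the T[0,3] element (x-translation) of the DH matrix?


T[0,3] = a * cos(theta)
= 1.2 * cos(71 deg)
= 1.2 * 0.3256
= 0.3907


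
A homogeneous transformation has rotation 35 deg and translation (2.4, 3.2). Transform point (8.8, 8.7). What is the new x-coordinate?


x' = cos(theta)*px - sin(theta)*py + tx
= 0.8192*8.8 - 0.5736*8.7 + 2.4
= 4.6184


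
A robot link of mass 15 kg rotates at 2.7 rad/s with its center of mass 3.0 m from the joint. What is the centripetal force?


F = m * omega^2 * r
= 15 * 2.7^2 * 3.0
= 15 * 7.29 * 3.0
= 328.05 N


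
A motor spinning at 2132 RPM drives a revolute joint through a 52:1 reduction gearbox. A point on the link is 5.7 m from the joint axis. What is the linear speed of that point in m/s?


omega_motor = 2132 * 2*pi/60 = 223.2625 rad/s
omega_joint = omega_motor / 52 = 4.2935 rad/s
v = omega_joint * r = 4.2935 * 5.7
= 24.473 m/s


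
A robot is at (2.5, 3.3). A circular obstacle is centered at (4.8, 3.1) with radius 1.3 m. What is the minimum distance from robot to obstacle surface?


center_dist = sqrt((2.5-4.8)^2 + (3.3-3.1)^2)
= sqrt(5.29 + 0.04)
= 2.3087
min_dist = center_dist - radius = 2.3087 - 1.3 = 1.0087 m


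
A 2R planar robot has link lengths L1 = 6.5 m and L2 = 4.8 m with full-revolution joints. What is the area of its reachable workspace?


r_max = L1 + L2 = 11.3 m
r_min = |L1 - L2| = 1.7 m
Area = pi*(r_max^2 - r_min^2)
= pi*(127.69 - 2.89)
= pi * 124.8
= 392.0708 m^2


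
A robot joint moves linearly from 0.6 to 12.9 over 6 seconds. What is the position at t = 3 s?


s = t/T = 3/6 = 0.5
p(t) = p0 + (pf-p0)*s
= 0.6 + (12.9 - 0.6) * 0.5
= 6.75


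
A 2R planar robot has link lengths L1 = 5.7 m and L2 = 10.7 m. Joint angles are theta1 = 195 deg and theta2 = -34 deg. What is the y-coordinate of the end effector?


Convert angles to radians: theta1 = 3.4034, theta2 = -0.5934
y = L1*sin(theta1) + L2*sin(theta1+theta2)
y = -1.4753 + 3.4836
y = 2.0083


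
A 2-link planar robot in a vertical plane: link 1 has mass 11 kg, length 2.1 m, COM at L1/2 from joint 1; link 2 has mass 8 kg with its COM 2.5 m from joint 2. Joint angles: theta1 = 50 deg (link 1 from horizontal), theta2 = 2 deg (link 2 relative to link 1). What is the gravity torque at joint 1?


Horizontal distance from joint 1 to link-1 COM:
  x_c1 = (L1/2)*cos(t1) = 1.05 * 0.6428 = 0.6749 m
Horizontal distance from joint 1 to link-2 COM:
  x_c2 = L1*cos(t1) + Lc2*cos(t1+t2)
       = 2.1*0.6428 + 2.5*0.6157 = 2.889 m
tau1 = m1*g*x_c1 + m2*g*x_c2
     = 11*9.81*0.6749 + 8*9.81*2.889
     = 72.8314 + 226.7293
     = 299.5607 Nm


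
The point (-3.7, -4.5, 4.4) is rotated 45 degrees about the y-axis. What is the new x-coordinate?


Rotation about y-axis: x' = x*cos(theta) + z*sin(theta)
= -3.7 * 0.7071 + 4.4 * 0.7071
= 0.495


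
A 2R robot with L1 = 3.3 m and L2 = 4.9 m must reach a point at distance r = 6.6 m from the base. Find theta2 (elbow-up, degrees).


cos(theta2) = (r^2 - L1^2 - L2^2) / (2*L1*L2)
cos(theta2) = (43.56 - 10.89 - 24.01) / 32.34
cos(theta2) = 0.26778
theta2 = 74.4678 degrees


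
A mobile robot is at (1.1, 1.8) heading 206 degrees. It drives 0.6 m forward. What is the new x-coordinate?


x_new = x0 + d*cos(theta)
= 1.1 + 0.6*cos(206)
= 1.1 + -0.5393
= 0.5607


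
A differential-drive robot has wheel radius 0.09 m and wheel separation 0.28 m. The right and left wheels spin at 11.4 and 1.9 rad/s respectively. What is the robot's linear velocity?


vR = r*wR = 0.09*11.4 = 1.026 m/s
vL = r*wL = 0.09*1.9 = 0.171 m/s
v = (vR+vL)/2 = 0.5985 m/s
omega = (vR-vL)/L = 3.0536 rad/s
linear velocity = 0.5985 m/s


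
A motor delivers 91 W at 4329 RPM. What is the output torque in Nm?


omega = 4329 * 2*pi/60 = 453.3318 rad/s
tau = P / omega = 91 / 453.3318
= 0.2007 Nm


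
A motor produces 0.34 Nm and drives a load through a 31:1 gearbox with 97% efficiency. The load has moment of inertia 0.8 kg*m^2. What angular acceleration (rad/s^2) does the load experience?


tau_out = tau_motor * N * eta
= 0.34 * 31 * 0.97 = 10.2238 Nm
alpha = tau_out / I = 10.2238 / 0.8
= 12.7797 rad/s^2


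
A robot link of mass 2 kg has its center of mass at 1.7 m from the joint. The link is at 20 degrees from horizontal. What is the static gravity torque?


tau = m*g*L*cos(angle)
= 2 * 9.81 * 1.7 * cos(20 deg)
= 2 * 9.81 * 1.7 * 0.9397
= 31.3425 Nm


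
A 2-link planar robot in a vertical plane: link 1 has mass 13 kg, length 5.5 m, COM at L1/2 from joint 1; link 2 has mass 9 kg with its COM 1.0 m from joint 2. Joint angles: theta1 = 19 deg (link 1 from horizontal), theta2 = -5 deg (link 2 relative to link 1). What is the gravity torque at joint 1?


Horizontal distance from joint 1 to link-1 COM:
  x_c1 = (L1/2)*cos(t1) = 2.75 * 0.9455 = 2.6002 m
Horizontal distance from joint 1 to link-2 COM:
  x_c2 = L1*cos(t1) + Lc2*cos(t1+t2)
       = 5.5*0.9455 + 1.0*0.9703 = 6.1706 m
tau1 = m1*g*x_c1 + m2*g*x_c2
     = 13*9.81*2.6002 + 9*9.81*6.1706
     = 331.6005 + 544.8065
     = 876.407 Nm


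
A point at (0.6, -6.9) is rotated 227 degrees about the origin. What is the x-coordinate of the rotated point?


x' = x*cos(theta) - y*sin(theta)
cos(227 deg) = -0.682, sin(227 deg) = -0.7314
x' = 0.6 * -0.682 - -6.9 * -0.7314
= -0.4092 - 5.0463
= -5.4555


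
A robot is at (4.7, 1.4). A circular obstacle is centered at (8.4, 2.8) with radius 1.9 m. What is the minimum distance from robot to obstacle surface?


center_dist = sqrt((4.7-8.4)^2 + (1.4-2.8)^2)
= sqrt(13.69 + 1.96)
= 3.956
min_dist = center_dist - radius = 3.956 - 1.9 = 2.056 m


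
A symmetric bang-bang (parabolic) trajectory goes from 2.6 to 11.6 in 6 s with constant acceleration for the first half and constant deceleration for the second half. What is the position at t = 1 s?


Symmetric rest-to-rest: each phase covers (pf-p0)/2 in time T/2. 0.5*a*(T/2)^2 = (pf-p0)/2 => a = 4*(pf-p0)/T^2
a = 4*(11.6-2.6)/6^2 = 1.0
t = 1 is in the acceleration phase (t <= T/2).
p = p0 + 0.5*a*t^2 = 2.6 + 0.5*1.0*1^2
= 3.1


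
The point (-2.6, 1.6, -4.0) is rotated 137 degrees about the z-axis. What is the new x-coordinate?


Rotation about z-axis: x' = x*cos(theta) - y*sin(theta)
= -2.6 * -0.7314 - 1.6 * 0.682
= 0.8103


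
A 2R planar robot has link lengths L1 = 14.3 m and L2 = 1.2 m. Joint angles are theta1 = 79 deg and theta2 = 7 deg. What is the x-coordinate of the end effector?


Convert angles to radians: theta1 = 1.3788, theta2 = 0.1222
x = L1*cos(theta1) + L2*cos(theta1+theta2)
x = 2.7286 + 0.0837
x = 2.8123


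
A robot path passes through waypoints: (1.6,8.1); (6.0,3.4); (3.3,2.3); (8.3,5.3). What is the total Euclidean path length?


Segment lengths:
  seg1 = sqrt((4.4)^2 + (-4.7)^2) = 6.4382
  seg2 = sqrt((-2.7)^2 + (-1.1)^2) = 2.9155
  seg3 = sqrt((5.0)^2 + (3.0)^2) = 5.831
Total = 15.1846


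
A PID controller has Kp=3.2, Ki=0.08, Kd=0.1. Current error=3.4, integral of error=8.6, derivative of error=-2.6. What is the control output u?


u = Kp*e + Ki*int(e) + Kd*de/dt
= 3.2*3.4 + 0.08*8.6 + 0.1*(-2.6)
= 10.88 + 0.688 + -0.26
= 11.308


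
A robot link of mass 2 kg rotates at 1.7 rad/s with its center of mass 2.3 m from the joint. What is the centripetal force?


F = m * omega^2 * r
= 2 * 1.7^2 * 2.3
= 2 * 2.89 * 2.3
= 13.294 N


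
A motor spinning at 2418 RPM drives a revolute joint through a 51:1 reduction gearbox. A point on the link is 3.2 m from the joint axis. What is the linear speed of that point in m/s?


omega_motor = 2418 * 2*pi/60 = 253.2124 rad/s
omega_joint = omega_motor / 51 = 4.9649 rad/s
v = omega_joint * r = 4.9649 * 3.2
= 15.8878 m/s


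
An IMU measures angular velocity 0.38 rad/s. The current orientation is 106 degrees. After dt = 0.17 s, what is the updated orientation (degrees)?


delta_theta = w * dt = 0.38 * 0.17 = 0.0646 rad
= 3.7013 deg
theta_new = 106 + 3.7013 = 109.7013 deg


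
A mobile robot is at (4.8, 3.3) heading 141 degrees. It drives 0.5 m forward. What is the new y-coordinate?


y_new = y0 + d*sin(theta)
= 3.3 + 0.5*sin(141)
= 3.3 + 0.3147
= 3.6147


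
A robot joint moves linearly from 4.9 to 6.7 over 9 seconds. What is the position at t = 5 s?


s = t/T = 5/9 = 0.5556
p(t) = p0 + (pf-p0)*s
= 4.9 + (6.7 - 4.9) * 0.5556
= 5.9


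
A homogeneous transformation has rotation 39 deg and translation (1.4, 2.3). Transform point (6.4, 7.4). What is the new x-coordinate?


x' = cos(theta)*px - sin(theta)*py + tx
= 0.7771*6.4 - 0.6293*7.4 + 1.4
= 1.7168


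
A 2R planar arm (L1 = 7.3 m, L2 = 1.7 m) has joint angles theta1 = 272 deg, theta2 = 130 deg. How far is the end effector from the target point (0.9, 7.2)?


End effector via forward kinematics:
x = L1*cos(t1) + L2*cos(t1+t2) = 1.5181
y = L1*sin(t1) + L2*sin(t1+t2) = -6.158
Distance to target:
d = sqrt((0.9 - 1.5181)^2 + (7.2 - -6.158)^2)
= sqrt(0.3821 + 178.437)
= 13.3723 m


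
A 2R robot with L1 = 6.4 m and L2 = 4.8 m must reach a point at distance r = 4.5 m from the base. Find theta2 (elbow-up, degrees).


cos(theta2) = (r^2 - L1^2 - L2^2) / (2*L1*L2)
cos(theta2) = (20.25 - 40.96 - 23.04) / 61.44
cos(theta2) = -0.712077
theta2 = 135.4041 degrees


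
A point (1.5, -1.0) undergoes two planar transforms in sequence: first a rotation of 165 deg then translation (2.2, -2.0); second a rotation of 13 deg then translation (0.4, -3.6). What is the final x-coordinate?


After transform 1:
x1 = cos(165)*1.5 - sin(165)*-1.0 + 2.2 = 1.0099
y1 = sin(165)*1.5 + cos(165)*-1.0 + -2.0 = -0.6458
After transform 2:
x2 = cos(13)*1.0099 - sin(13)*-0.6458 + 0.4
= 1.5293


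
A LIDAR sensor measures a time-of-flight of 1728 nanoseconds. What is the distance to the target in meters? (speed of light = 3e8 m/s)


tof = 1728 ns = 1.728e-06 s
dist = c * tof / 2
= 3e8 * 1.728e-06 / 2
= 259.2 m


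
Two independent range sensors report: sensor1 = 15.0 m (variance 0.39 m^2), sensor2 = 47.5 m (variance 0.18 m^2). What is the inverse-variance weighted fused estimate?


w1 = (1/var1) / (1/var1 + 1/var2)
   = 2.5641 / (2.5641 + 5.5556) = 0.3158
w2 = 1 - w1 = 0.6842
fused = w1*s1 + w2*s2 = 4.7368 + 32.5
= 37.2368 m


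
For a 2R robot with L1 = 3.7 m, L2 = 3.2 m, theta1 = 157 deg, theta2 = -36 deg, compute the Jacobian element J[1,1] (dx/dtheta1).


J[1,1] = -L1*sin(t1) - L2*sin(t1+t2)
= -3.7*sin(157) - 3.2*sin(121)
= -4.1886


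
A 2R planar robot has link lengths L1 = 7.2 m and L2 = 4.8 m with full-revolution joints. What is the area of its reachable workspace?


r_max = L1 + L2 = 12.0 m
r_min = |L1 - L2| = 2.4 m
Area = pi*(r_max^2 - r_min^2)
= pi*(144.0 - 5.76)
= pi * 138.24
= 434.2938 m^2


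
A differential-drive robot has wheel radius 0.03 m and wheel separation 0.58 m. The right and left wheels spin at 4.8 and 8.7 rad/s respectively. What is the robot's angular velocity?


vR = r*wR = 0.03*4.8 = 0.144 m/s
vL = r*wL = 0.03*8.7 = 0.261 m/s
v = (vR+vL)/2 = 0.2025 m/s
omega = (vR-vL)/L = -0.2017 rad/s
angular velocity = -0.2017 rad/s


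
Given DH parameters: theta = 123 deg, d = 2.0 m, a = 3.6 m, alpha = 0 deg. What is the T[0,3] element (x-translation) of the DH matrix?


T[0,3] = a * cos(theta)
= 3.6 * cos(123 deg)
= 3.6 * -0.5446
= -1.9607


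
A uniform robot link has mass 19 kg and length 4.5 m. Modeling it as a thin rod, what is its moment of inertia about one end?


I = (1/3) * m * L^2
= (1/3) * 19 * 4.5^2
= 0.333333 * 19 * 20.25
= 128.25 kg*m^2


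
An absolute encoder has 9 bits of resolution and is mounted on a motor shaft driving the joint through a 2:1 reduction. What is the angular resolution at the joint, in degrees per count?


counts = 2^9 = 512
effective counts at joint = 512 * 2 = 1024
resolution = 360 / 1024
= 0.3516 deg/count


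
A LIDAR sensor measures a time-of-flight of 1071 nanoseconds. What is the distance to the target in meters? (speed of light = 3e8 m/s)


tof = 1071 ns = 1.071e-06 s
dist = c * tof / 2
= 3e8 * 1.071e-06 / 2
= 160.65 m


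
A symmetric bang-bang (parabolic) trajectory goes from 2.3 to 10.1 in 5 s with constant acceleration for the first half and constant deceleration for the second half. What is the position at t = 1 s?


Symmetric rest-to-rest: each phase covers (pf-p0)/2 in time T/2. 0.5*a*(T/2)^2 = (pf-p0)/2 => a = 4*(pf-p0)/T^2
a = 4*(10.1-2.3)/5^2 = 1.248
t = 1 is in the acceleration phase (t <= T/2).
p = p0 + 0.5*a*t^2 = 2.3 + 0.5*1.248*1^2
= 2.924


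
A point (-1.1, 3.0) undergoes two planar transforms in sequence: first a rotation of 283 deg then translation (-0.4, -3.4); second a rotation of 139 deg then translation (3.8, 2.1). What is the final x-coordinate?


After transform 1:
x1 = cos(283)*-1.1 - sin(283)*3.0 + -0.4 = 2.2757
y1 = sin(283)*-1.1 + cos(283)*3.0 + -3.4 = -1.6533
After transform 2:
x2 = cos(139)*2.2757 - sin(139)*-1.6533 + 3.8
= 3.1672


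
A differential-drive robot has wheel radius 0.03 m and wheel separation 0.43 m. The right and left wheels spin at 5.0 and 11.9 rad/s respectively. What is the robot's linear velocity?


vR = r*wR = 0.03*5.0 = 0.15 m/s
vL = r*wL = 0.03*11.9 = 0.357 m/s
v = (vR+vL)/2 = 0.2535 m/s
omega = (vR-vL)/L = -0.4814 rad/s
linear velocity = 0.2535 m/s


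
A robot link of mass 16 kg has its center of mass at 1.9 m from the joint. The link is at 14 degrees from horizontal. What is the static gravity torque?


tau = m*g*L*cos(angle)
= 16 * 9.81 * 1.9 * cos(14 deg)
= 16 * 9.81 * 1.9 * 0.9703
= 289.3655 Nm


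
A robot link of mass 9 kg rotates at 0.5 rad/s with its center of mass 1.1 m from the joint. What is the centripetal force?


F = m * omega^2 * r
= 9 * 0.5^2 * 1.1
= 9 * 0.25 * 1.1
= 2.475 N


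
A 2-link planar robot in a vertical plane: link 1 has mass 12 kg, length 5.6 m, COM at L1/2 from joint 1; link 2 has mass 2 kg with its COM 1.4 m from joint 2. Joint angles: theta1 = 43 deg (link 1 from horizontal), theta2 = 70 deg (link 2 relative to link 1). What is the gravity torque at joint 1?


Horizontal distance from joint 1 to link-1 COM:
  x_c1 = (L1/2)*cos(t1) = 2.8 * 0.7314 = 2.0478 m
Horizontal distance from joint 1 to link-2 COM:
  x_c2 = L1*cos(t1) + Lc2*cos(t1+t2)
       = 5.6*0.7314 + 1.4*-0.3907 = 3.5486 m
tau1 = m1*g*x_c1 + m2*g*x_c2
     = 12*9.81*2.0478 + 2*9.81*3.5486
     = 241.0659 + 69.6227
     = 310.6886 Nm


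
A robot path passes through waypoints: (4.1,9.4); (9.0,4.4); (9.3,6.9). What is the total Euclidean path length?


Segment lengths:
  seg1 = sqrt((4.9)^2 + (-5.0)^2) = 7.0007
  seg2 = sqrt((0.3)^2 + (2.5)^2) = 2.5179
Total = 9.5186


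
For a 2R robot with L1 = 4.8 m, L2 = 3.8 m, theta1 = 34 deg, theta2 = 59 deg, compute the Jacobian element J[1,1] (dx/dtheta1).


J[1,1] = -L1*sin(t1) - L2*sin(t1+t2)
= -4.8*sin(34) - 3.8*sin(93)
= -6.4789


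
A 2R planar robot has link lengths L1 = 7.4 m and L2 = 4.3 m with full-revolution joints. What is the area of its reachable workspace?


r_max = L1 + L2 = 11.7 m
r_min = |L1 - L2| = 3.1 m
Area = pi*(r_max^2 - r_min^2)
= pi*(136.89 - 9.61)
= pi * 127.28
= 399.8619 m^2


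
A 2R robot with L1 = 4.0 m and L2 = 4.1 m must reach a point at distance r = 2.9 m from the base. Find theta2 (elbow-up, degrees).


cos(theta2) = (r^2 - L1^2 - L2^2) / (2*L1*L2)
cos(theta2) = (8.41 - 16.0 - 16.81) / 32.8
cos(theta2) = -0.743902
theta2 = 138.0649 degrees


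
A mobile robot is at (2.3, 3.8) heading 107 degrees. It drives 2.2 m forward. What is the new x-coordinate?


x_new = x0 + d*cos(theta)
= 2.3 + 2.2*cos(107)
= 2.3 + -0.6432
= 1.6568


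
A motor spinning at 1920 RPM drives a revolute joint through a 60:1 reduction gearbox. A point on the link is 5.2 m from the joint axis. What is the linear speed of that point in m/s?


omega_motor = 1920 * 2*pi/60 = 201.0619 rad/s
omega_joint = omega_motor / 60 = 3.351 rad/s
v = omega_joint * r = 3.351 * 5.2
= 17.4254 m/s


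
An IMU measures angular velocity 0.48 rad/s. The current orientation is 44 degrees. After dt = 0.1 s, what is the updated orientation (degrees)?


delta_theta = w * dt = 0.48 * 0.1 = 0.048 rad
= 2.7502 deg
theta_new = 44 + 2.7502 = 46.7502 deg


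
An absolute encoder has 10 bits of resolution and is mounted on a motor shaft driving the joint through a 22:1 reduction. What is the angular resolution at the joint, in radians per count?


counts = 2^10 = 1024
effective counts at joint = 1024 * 22 = 22528
resolution = 2*pi / 22528
= 2.7891e-04 rad/count


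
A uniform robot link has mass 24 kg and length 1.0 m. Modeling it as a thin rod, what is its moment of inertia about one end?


I = (1/3) * m * L^2
= (1/3) * 24 * 1.0^2
= 0.333333 * 24 * 1.0
= 8.0 kg*m^2


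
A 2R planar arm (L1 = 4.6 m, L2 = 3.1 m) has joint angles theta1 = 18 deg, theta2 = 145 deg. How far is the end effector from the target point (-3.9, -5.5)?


End effector via forward kinematics:
x = L1*cos(t1) + L2*cos(t1+t2) = 1.4103
y = L1*sin(t1) + L2*sin(t1+t2) = 2.3278
Distance to target:
d = sqrt((-3.9 - 1.4103)^2 + (-5.5 - 2.3278)^2)
= sqrt(28.1994 + 61.2749)
= 9.4591 m


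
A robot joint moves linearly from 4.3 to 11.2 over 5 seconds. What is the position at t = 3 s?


s = t/T = 3/5 = 0.6
p(t) = p0 + (pf-p0)*s
= 4.3 + (11.2 - 4.3) * 0.6
= 8.44


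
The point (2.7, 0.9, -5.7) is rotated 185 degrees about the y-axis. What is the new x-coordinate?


Rotation about y-axis: x' = x*cos(theta) + z*sin(theta)
= 2.7 * -0.9962 + -5.7 * -0.0872
= -2.1929


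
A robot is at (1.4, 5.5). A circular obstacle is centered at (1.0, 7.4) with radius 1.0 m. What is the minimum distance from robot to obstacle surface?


center_dist = sqrt((1.4-1.0)^2 + (5.5-7.4)^2)
= sqrt(0.16 + 3.61)
= 1.9416
min_dist = center_dist - radius = 1.9416 - 1.0 = 0.9416 m


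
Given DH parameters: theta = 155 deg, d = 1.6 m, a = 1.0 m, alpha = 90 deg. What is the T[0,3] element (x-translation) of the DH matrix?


T[0,3] = a * cos(theta)
= 1.0 * cos(155 deg)
= 1.0 * -0.9063
= -0.9063


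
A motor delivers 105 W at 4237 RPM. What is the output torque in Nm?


omega = 4237 * 2*pi/60 = 443.6976 rad/s
tau = P / omega = 105 / 443.6976
= 0.2366 Nm


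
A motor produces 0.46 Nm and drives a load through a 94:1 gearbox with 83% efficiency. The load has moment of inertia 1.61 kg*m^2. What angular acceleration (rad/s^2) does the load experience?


tau_out = tau_motor * N * eta
= 0.46 * 94 * 0.83 = 35.8892 Nm
alpha = tau_out / I = 35.8892 / 1.61
= 22.2914 rad/s^2


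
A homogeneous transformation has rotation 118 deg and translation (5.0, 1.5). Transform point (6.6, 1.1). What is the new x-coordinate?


x' = cos(theta)*px - sin(theta)*py + tx
= -0.4695*6.6 - 0.8829*1.1 + 5.0
= 0.9302


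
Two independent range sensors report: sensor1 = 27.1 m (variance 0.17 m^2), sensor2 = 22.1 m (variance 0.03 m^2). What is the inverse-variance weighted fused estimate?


w1 = (1/var1) / (1/var1 + 1/var2)
   = 5.8824 / (5.8824 + 33.3333) = 0.15
w2 = 1 - w1 = 0.85
fused = w1*s1 + w2*s2 = 4.065 + 18.785
= 22.85 m


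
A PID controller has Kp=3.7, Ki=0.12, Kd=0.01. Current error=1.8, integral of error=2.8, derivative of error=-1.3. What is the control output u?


u = Kp*e + Ki*int(e) + Kd*de/dt
= 3.7*1.8 + 0.12*2.8 + 0.01*(-1.3)
= 6.66 + 0.336 + -0.013
= 6.983


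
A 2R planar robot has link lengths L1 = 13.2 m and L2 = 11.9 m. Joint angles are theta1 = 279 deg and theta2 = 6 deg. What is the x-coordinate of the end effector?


Convert angles to radians: theta1 = 4.8695, theta2 = 0.1047
x = L1*cos(theta1) + L2*cos(theta1+theta2)
x = 2.0649 + 3.0799
x = 5.1449


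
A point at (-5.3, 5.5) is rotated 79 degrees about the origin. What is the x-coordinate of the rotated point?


x' = x*cos(theta) - y*sin(theta)
cos(79 deg) = 0.1908, sin(79 deg) = 0.9816
x' = -5.3 * 0.1908 - 5.5 * 0.9816
= -1.0113 - 5.3989
= -6.4102


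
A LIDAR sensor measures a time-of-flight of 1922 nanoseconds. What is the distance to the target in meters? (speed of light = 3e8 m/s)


tof = 1922 ns = 1.922e-06 s
dist = c * tof / 2
= 3e8 * 1.922e-06 / 2
= 288.3 m


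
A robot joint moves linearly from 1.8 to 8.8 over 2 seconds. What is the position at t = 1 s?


s = t/T = 1/2 = 0.5
p(t) = p0 + (pf-p0)*s
= 1.8 + (8.8 - 1.8) * 0.5
= 5.3


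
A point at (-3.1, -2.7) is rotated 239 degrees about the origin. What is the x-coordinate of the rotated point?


x' = x*cos(theta) - y*sin(theta)
cos(239 deg) = -0.515, sin(239 deg) = -0.8572
x' = -3.1 * -0.515 - -2.7 * -0.8572
= 1.5966 - 2.3144
= -0.7177


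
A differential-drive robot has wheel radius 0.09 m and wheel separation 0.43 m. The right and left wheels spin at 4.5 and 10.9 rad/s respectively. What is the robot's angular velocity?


vR = r*wR = 0.09*4.5 = 0.405 m/s
vL = r*wL = 0.09*10.9 = 0.981 m/s
v = (vR+vL)/2 = 0.693 m/s
omega = (vR-vL)/L = -1.3395 rad/s
angular velocity = -1.3395 rad/s


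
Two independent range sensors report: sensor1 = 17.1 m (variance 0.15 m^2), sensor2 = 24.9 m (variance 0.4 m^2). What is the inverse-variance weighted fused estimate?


w1 = (1/var1) / (1/var1 + 1/var2)
   = 6.6667 / (6.6667 + 2.5) = 0.7273
w2 = 1 - w1 = 0.2727
fused = w1*s1 + w2*s2 = 12.4364 + 6.7909
= 19.2273 m


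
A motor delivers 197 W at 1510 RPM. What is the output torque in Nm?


omega = 1510 * 2*pi/60 = 158.1268 rad/s
tau = P / omega = 197 / 158.1268
= 1.2458 Nm


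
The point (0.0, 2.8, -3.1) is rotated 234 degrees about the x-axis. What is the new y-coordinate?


Rotation about x-axis: y' = y*cos(theta) - z*sin(theta)
= 2.8 * -0.5878 - -3.1 * -0.809
= -4.1538


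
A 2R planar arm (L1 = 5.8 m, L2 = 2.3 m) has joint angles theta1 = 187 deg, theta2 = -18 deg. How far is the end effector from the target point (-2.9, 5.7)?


End effector via forward kinematics:
x = L1*cos(t1) + L2*cos(t1+t2) = -8.0145
y = L1*sin(t1) + L2*sin(t1+t2) = -0.268
Distance to target:
d = sqrt((-2.9 - -8.0145)^2 + (5.7 - -0.268)^2)
= sqrt(26.1582 + 35.6168)
= 7.8597 m


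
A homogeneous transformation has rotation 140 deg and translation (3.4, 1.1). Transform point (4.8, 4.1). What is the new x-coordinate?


x' = cos(theta)*px - sin(theta)*py + tx
= -0.766*4.8 - 0.6428*4.1 + 3.4
= -2.9124


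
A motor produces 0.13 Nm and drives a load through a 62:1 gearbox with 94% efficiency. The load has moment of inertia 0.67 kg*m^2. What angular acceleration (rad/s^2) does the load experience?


tau_out = tau_motor * N * eta
= 0.13 * 62 * 0.94 = 7.5764 Nm
alpha = tau_out / I = 7.5764 / 0.67
= 11.3081 rad/s^2


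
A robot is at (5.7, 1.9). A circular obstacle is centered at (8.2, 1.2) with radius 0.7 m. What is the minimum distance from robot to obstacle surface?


center_dist = sqrt((5.7-8.2)^2 + (1.9-1.2)^2)
= sqrt(6.25 + 0.49)
= 2.5962
min_dist = center_dist - radius = 2.5962 - 0.7 = 1.8962 m


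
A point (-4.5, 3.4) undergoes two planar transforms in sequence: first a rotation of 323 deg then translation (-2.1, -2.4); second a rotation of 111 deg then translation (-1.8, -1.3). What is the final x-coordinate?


After transform 1:
x1 = cos(323)*-4.5 - sin(323)*3.4 + -2.1 = -3.6477
y1 = sin(323)*-4.5 + cos(323)*3.4 + -2.4 = 3.0235
After transform 2:
x2 = cos(111)*-3.6477 - sin(111)*3.0235 + -1.8
= -3.3155


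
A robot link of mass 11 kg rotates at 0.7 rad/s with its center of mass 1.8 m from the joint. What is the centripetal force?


F = m * omega^2 * r
= 11 * 0.7^2 * 1.8
= 11 * 0.49 * 1.8
= 9.702 N


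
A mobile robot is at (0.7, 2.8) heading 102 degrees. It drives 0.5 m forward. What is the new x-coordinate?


x_new = x0 + d*cos(theta)
= 0.7 + 0.5*cos(102)
= 0.7 + -0.104
= 0.596


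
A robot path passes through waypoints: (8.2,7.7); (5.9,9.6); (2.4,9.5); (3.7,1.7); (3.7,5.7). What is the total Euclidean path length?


Segment lengths:
  seg1 = sqrt((-2.3)^2 + (1.9)^2) = 2.9833
  seg2 = sqrt((-3.5)^2 + (-0.1)^2) = 3.5014
  seg3 = sqrt((1.3)^2 + (-7.8)^2) = 7.9076
  seg4 = sqrt((0.0)^2 + (4.0)^2) = 4.0
Total = 18.3923


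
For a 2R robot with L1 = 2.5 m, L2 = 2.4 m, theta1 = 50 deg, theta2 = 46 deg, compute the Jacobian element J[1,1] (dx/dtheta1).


J[1,1] = -L1*sin(t1) - L2*sin(t1+t2)
= -2.5*sin(50) - 2.4*sin(96)
= -4.302


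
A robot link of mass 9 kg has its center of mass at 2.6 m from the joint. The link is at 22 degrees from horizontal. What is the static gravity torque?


tau = m*g*L*cos(angle)
= 9 * 9.81 * 2.6 * cos(22 deg)
= 9 * 9.81 * 2.6 * 0.9272
= 212.8388 Nm


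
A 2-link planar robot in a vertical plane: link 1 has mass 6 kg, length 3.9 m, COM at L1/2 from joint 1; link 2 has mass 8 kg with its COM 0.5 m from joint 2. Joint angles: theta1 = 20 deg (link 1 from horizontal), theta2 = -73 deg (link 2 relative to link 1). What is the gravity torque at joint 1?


Horizontal distance from joint 1 to link-1 COM:
  x_c1 = (L1/2)*cos(t1) = 1.95 * 0.9397 = 1.8324 m
Horizontal distance from joint 1 to link-2 COM:
  x_c2 = L1*cos(t1) + Lc2*cos(t1+t2)
       = 3.9*0.9397 + 0.5*0.6018 = 3.9657 m
tau1 = m1*g*x_c1 + m2*g*x_c2
     = 6*9.81*1.8324 + 8*9.81*3.9657
     = 107.8551 + 311.2288
     = 419.0839 Nm


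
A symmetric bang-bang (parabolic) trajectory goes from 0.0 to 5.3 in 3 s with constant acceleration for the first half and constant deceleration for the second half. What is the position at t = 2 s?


Symmetric rest-to-rest: each phase covers (pf-p0)/2 in time T/2. 0.5*a*(T/2)^2 = (pf-p0)/2 => a = 4*(pf-p0)/T^2
a = 4*(5.3-0.0)/3^2 = 2.3556
t = 2 is in the deceleration phase (t > T/2).
p = pf - 0.5*a*(T-t)^2 = 5.3 - 0.5*2.3556*1^2
= 4.1222


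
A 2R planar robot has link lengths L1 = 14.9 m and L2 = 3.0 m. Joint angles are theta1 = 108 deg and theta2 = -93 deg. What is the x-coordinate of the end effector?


Convert angles to radians: theta1 = 1.885, theta2 = -1.6232
x = L1*cos(theta1) + L2*cos(theta1+theta2)
x = -4.6044 + 2.8978
x = -1.7066


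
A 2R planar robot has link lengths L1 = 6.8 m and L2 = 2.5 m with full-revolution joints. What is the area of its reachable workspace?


r_max = L1 + L2 = 9.3 m
r_min = |L1 - L2| = 4.3 m
Area = pi*(r_max^2 - r_min^2)
= pi*(86.49 - 18.49)
= pi * 68.0
= 213.6283 m^2


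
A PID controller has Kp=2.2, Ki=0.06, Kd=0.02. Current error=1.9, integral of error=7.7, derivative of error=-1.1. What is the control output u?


u = Kp*e + Ki*int(e) + Kd*de/dt
= 2.2*1.9 + 0.06*7.7 + 0.02*(-1.1)
= 4.18 + 0.462 + -0.022
= 4.62


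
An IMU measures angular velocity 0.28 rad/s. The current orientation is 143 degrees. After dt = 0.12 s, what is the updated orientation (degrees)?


delta_theta = w * dt = 0.28 * 0.12 = 0.0336 rad
= 1.9251 deg
theta_new = 143 + 1.9251 = 144.9251 deg


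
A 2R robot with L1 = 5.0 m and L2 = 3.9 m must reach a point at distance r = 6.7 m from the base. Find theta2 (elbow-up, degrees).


cos(theta2) = (r^2 - L1^2 - L2^2) / (2*L1*L2)
cos(theta2) = (44.89 - 25.0 - 15.21) / 39.0
cos(theta2) = 0.12
theta2 = 83.1079 degrees


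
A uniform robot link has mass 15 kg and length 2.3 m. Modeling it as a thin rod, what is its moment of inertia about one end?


I = (1/3) * m * L^2
= (1/3) * 15 * 2.3^2
= 0.333333 * 15 * 5.29
= 26.45 kg*m^2


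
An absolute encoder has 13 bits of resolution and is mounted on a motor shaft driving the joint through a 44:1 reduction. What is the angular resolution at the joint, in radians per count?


counts = 2^13 = 8192
effective counts at joint = 8192 * 44 = 360448
resolution = 2*pi / 360448
= 1.7432e-05 rad/count


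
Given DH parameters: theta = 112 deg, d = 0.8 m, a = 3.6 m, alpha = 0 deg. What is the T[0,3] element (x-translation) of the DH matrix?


T[0,3] = a * cos(theta)
= 3.6 * cos(112 deg)
= 3.6 * -0.3746
= -1.3486


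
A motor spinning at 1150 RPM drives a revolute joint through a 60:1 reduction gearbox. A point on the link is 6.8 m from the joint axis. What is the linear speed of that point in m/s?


omega_motor = 1150 * 2*pi/60 = 120.4277 rad/s
omega_joint = omega_motor / 60 = 2.0071 rad/s
v = omega_joint * r = 2.0071 * 6.8
= 13.6485 m/s


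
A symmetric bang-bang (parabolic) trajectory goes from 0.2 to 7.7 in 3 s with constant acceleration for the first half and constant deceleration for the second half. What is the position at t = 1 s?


Symmetric rest-to-rest: each phase covers (pf-p0)/2 in time T/2. 0.5*a*(T/2)^2 = (pf-p0)/2 => a = 4*(pf-p0)/T^2
a = 4*(7.7-0.2)/3^2 = 3.3333
t = 1 is in the acceleration phase (t <= T/2).
p = p0 + 0.5*a*t^2 = 0.2 + 0.5*3.3333*1^2
= 1.8667


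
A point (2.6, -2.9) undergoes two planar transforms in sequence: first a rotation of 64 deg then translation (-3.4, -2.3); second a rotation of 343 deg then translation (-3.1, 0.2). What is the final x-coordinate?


After transform 1:
x1 = cos(64)*2.6 - sin(64)*-2.9 + -3.4 = 0.3463
y1 = sin(64)*2.6 + cos(64)*-2.9 + -2.3 = -1.2344
After transform 2:
x2 = cos(343)*0.3463 - sin(343)*-1.2344 + -3.1
= -3.1298


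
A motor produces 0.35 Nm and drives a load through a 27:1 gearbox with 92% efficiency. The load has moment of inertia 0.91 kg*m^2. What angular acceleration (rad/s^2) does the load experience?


tau_out = tau_motor * N * eta
= 0.35 * 27 * 0.92 = 8.694 Nm
alpha = tau_out / I = 8.694 / 0.91
= 9.5538 rad/s^2


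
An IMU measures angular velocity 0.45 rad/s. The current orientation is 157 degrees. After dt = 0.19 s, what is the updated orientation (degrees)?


delta_theta = w * dt = 0.45 * 0.19 = 0.0855 rad
= 4.8988 deg
theta_new = 157 + 4.8988 = 161.8988 deg


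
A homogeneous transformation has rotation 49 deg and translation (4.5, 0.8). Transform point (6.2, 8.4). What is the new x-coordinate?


x' = cos(theta)*px - sin(theta)*py + tx
= 0.6561*6.2 - 0.7547*8.4 + 4.5
= 2.228


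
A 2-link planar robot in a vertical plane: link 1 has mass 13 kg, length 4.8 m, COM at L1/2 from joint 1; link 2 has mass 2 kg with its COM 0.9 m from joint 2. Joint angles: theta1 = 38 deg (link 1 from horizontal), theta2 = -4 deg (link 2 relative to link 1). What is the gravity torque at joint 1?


Horizontal distance from joint 1 to link-1 COM:
  x_c1 = (L1/2)*cos(t1) = 2.4 * 0.788 = 1.8912 m
Horizontal distance from joint 1 to link-2 COM:
  x_c2 = L1*cos(t1) + Lc2*cos(t1+t2)
       = 4.8*0.788 + 0.9*0.829 = 4.5286 m
tau1 = m1*g*x_c1 + m2*g*x_c2
     = 13*9.81*1.8912 + 2*9.81*4.5286
     = 241.188 + 88.8508
     = 330.0389 Nm


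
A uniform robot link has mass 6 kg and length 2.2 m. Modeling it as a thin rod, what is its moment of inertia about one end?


I = (1/3) * m * L^2
= (1/3) * 6 * 2.2^2
= 0.333333 * 6 * 4.84
= 9.68 kg*m^2


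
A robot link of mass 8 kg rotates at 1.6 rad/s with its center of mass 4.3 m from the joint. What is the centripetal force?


F = m * omega^2 * r
= 8 * 1.6^2 * 4.3
= 8 * 2.56 * 4.3
= 88.064 N


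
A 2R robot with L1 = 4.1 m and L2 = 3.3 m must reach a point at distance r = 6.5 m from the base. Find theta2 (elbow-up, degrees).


cos(theta2) = (r^2 - L1^2 - L2^2) / (2*L1*L2)
cos(theta2) = (42.25 - 16.81 - 10.89) / 27.06
cos(theta2) = 0.537694
theta2 = 57.4732 degrees


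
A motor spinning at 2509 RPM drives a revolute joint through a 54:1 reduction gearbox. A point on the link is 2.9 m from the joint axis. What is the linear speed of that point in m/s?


omega_motor = 2509 * 2*pi/60 = 262.7419 rad/s
omega_joint = omega_motor / 54 = 4.8656 rad/s
v = omega_joint * r = 4.8656 * 2.9
= 14.1102 m/s


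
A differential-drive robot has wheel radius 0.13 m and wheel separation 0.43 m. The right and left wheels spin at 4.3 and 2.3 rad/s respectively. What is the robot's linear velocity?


vR = r*wR = 0.13*4.3 = 0.559 m/s
vL = r*wL = 0.13*2.3 = 0.299 m/s
v = (vR+vL)/2 = 0.429 m/s
omega = (vR-vL)/L = 0.6047 rad/s
linear velocity = 0.429 m/s


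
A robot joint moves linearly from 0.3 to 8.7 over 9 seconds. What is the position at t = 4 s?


s = t/T = 4/9 = 0.4444
p(t) = p0 + (pf-p0)*s
= 0.3 + (8.7 - 0.3) * 0.4444
= 4.0333


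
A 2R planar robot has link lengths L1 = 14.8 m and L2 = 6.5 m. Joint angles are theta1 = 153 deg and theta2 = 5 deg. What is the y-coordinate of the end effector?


Convert angles to radians: theta1 = 2.6704, theta2 = 0.0873
y = L1*sin(theta1) + L2*sin(theta1+theta2)
y = 6.7191 + 2.4349
y = 9.154


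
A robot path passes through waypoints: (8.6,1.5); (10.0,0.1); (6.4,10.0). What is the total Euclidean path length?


Segment lengths:
  seg1 = sqrt((1.4)^2 + (-1.4)^2) = 1.9799
  seg2 = sqrt((-3.6)^2 + (9.9)^2) = 10.5342
Total = 12.5141


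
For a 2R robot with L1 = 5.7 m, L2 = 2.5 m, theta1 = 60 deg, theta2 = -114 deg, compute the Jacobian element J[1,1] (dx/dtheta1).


J[1,1] = -L1*sin(t1) - L2*sin(t1+t2)
= -5.7*sin(60) - 2.5*sin(-54)
= -2.9138


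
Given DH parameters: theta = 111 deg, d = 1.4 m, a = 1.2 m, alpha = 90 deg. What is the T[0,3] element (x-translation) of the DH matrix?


T[0,3] = a * cos(theta)
= 1.2 * cos(111 deg)
= 1.2 * -0.3584
= -0.43


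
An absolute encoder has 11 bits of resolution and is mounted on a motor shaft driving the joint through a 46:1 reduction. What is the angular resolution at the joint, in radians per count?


counts = 2^11 = 2048
effective counts at joint = 2048 * 46 = 94208
resolution = 2*pi / 94208
= 6.6695e-05 rad/count


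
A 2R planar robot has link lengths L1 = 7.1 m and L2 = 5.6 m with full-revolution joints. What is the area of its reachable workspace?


r_max = L1 + L2 = 12.7 m
r_min = |L1 - L2| = 1.5 m
Area = pi*(r_max^2 - r_min^2)
= pi*(161.29 - 2.25)
= pi * 159.04
= 499.6389 m^2


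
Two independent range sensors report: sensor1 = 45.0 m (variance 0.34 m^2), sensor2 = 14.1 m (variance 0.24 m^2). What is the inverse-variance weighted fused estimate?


w1 = (1/var1) / (1/var1 + 1/var2)
   = 2.9412 / (2.9412 + 4.1667) = 0.4138
w2 = 1 - w1 = 0.5862
fused = w1*s1 + w2*s2 = 18.6207 + 8.2655
= 26.8862 m


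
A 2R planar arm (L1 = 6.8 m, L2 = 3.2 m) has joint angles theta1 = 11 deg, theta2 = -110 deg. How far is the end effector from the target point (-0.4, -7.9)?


End effector via forward kinematics:
x = L1*cos(t1) + L2*cos(t1+t2) = 6.1745
y = L1*sin(t1) + L2*sin(t1+t2) = -1.8631
Distance to target:
d = sqrt((-0.4 - 6.1745)^2 + (-7.9 - -1.8631)^2)
= sqrt(43.2237 + 36.4441)
= 8.9257 m


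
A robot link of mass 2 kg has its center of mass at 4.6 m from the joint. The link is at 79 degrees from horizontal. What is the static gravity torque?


tau = m*g*L*cos(angle)
= 2 * 9.81 * 4.6 * cos(79 deg)
= 2 * 9.81 * 4.6 * 0.1908
= 17.2209 Nm


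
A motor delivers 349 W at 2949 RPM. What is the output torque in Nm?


omega = 2949 * 2*pi/60 = 308.8186 rad/s
tau = P / omega = 349 / 308.8186
= 1.1301 Nm


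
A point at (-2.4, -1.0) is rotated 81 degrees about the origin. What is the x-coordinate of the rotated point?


x' = x*cos(theta) - y*sin(theta)
cos(81 deg) = 0.1564, sin(81 deg) = 0.9877
x' = -2.4 * 0.1564 - -1.0 * 0.9877
= -0.3754 - -0.9877
= 0.6122


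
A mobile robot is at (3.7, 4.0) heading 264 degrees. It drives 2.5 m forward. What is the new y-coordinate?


y_new = y0 + d*sin(theta)
= 4.0 + 2.5*sin(264)
= 4.0 + -2.4863
= 1.5137


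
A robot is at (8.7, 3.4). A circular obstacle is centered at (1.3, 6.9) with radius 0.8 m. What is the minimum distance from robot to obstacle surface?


center_dist = sqrt((8.7-1.3)^2 + (3.4-6.9)^2)
= sqrt(54.76 + 12.25)
= 8.186
min_dist = center_dist - radius = 8.186 - 0.8 = 7.386 m


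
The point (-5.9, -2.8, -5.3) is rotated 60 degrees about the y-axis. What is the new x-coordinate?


Rotation about y-axis: x' = x*cos(theta) + z*sin(theta)
= -5.9 * 0.5 + -5.3 * 0.866
= -7.5399
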